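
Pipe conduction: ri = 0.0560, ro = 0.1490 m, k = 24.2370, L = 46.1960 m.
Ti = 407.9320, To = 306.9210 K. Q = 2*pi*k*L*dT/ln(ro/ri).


dT = 101.0110 K
ln(ro/ri) = 0.9786
Q = 2*pi*24.2370*46.1960*101.0110 / 0.9786 = 726154.3658 W

726154.3658 W


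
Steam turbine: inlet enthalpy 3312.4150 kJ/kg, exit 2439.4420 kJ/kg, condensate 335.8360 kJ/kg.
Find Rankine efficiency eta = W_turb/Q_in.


W = 872.9730 kJ/kg
Q_in = 2976.5790 kJ/kg
eta = 0.2933 = 29.3281%

eta = 29.3281%


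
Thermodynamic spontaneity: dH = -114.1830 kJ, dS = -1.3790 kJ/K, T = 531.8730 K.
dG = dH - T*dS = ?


T*dS = 531.8730 * -1.3790 = -733.4529 kJ
dG = -114.1830 + 733.4529 = 619.2699 kJ (non-spontaneous)

dG = 619.2699 kJ, non-spontaneous


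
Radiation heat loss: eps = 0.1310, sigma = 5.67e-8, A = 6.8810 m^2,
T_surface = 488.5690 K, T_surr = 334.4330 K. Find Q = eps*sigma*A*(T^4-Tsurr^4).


T^4 = 5.6978e+10
Tsurr^4 = 1.2509e+10
Q = 0.1310 * 5.67e-8 * 6.8810 * 4.4468e+10 = 2272.7663 W

2272.7663 W


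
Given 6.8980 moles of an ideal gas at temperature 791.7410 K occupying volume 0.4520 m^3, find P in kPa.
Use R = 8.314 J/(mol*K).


P = nRT/V = 6.8980 * 8.314 * 791.7410 / 0.4520
= 45406.3242 / 0.4520 = 100456.4694 Pa = 100.4565 kPa

100.4565 kPa


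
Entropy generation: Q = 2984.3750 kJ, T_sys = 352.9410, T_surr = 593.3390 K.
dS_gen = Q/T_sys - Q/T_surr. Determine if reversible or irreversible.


dS_sys = 2984.3750/352.9410 = 8.4557 kJ/K
dS_surr = -2984.3750/593.3390 = -5.0298 kJ/K
dS_gen = 8.4557 - 5.0298 = 3.4259 kJ/K (irreversible)

dS_gen = 3.4259 kJ/K, irreversible


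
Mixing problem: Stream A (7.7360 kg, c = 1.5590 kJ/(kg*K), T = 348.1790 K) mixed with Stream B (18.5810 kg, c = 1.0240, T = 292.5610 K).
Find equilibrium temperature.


num = 9765.7281
den = 31.0874
Tf = 314.1381 K

314.1381 K


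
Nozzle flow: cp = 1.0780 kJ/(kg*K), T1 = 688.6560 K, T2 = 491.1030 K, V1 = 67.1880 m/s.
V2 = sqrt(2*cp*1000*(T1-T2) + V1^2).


dT = 197.5530 K
2*cp*1000*dT = 425924.2680
V1^2 = 4514.2273
V2 = sqrt(430438.4953) = 656.0781 m/s

656.0781 m/s


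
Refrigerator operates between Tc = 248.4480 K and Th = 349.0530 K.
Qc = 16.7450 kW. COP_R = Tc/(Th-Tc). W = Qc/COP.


COP = 248.4480 / 100.6050 = 2.4695
W = 16.7450 / 2.4695 = 6.7806 kW

COP = 2.4695, W = 6.7806 kW


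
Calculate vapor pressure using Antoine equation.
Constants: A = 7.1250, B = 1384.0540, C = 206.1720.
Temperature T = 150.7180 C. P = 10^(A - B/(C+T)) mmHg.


C+T = 356.8900
B/(C+T) = 3.8781
log10(P) = 7.1250 - 3.8781 = 3.2469
P = 10^3.2469 = 1765.6439 mmHg

1765.6439 mmHg


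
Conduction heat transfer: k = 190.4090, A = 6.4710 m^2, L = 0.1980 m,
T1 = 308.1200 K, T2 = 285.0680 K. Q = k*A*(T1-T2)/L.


dT = 23.0520 K
Q = 190.4090 * 6.4710 * 23.0520 / 0.1980 = 143450.5748 W

143450.5748 W


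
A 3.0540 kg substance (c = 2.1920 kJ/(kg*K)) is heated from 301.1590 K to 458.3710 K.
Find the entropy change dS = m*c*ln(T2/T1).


T2/T1 = 1.5220
ln(T2/T1) = 0.4200
dS = 3.0540 * 2.1920 * 0.4200 = 2.8119 kJ/K

2.8119 kJ/K


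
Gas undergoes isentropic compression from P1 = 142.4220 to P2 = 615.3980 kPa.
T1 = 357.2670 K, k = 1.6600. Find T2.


(k-1)/k = 0.3976
(P2/P1)^exp = 1.7894
T2 = 357.2670 * 1.7894 = 639.2828 K

639.2828 K


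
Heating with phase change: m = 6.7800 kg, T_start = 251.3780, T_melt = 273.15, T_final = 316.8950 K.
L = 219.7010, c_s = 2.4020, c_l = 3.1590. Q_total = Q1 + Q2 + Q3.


Q1 (sensible, solid) = 6.7800 * 2.4020 * 21.7720 = 354.5692 kJ
Q2 (latent) = 6.7800 * 219.7010 = 1489.5728 kJ
Q3 (sensible, liquid) = 6.7800 * 3.1590 * 43.7450 = 936.9313 kJ
Q_total = 2781.0733 kJ

2781.0733 kJ


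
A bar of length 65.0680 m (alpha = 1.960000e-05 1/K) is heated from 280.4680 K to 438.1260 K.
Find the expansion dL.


dT = 157.6580 K
dL = 1.960000e-05 * 65.0680 * 157.6580 = 0.201066 m
L_final = 65.269066 m

dL = 0.201066 m


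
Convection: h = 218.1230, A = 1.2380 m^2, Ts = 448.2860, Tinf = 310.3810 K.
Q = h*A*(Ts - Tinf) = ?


dT = 137.9050 K
Q = 218.1230 * 1.2380 * 137.9050 = 37239.3524 W

37239.3524 W


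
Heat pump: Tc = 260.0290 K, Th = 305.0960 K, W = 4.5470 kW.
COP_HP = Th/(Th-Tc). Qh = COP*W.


COP = 305.0960 / 45.0670 = 6.7698
Qh = 6.7698 * 4.5470 = 30.7824 kW

COP = 6.7698, Qh = 30.7824 kW


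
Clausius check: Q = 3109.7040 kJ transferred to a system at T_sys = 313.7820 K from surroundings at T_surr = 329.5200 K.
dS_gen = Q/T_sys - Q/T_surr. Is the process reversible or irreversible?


dS_sys = 3109.7040/313.7820 = 9.9104 kJ/K
dS_surr = -3109.7040/329.5200 = -9.4371 kJ/K
dS_gen = 9.9104 - 9.4371 = 0.4733 kJ/K (irreversible)

dS_gen = 0.4733 kJ/K, irreversible


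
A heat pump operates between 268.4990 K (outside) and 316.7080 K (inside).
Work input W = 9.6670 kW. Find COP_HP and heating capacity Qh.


COP = 316.7080 / 48.2090 = 6.5695
Qh = 6.5695 * 9.6670 = 63.5072 kW

COP = 6.5695, Qh = 63.5072 kW


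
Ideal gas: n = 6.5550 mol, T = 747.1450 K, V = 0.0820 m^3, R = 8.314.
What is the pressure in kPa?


P = nRT/V = 6.5550 * 8.314 * 747.1450 / 0.0820
= 40718.1099 / 0.0820 = 496562.3163 Pa = 496.5623 kPa

496.5623 kPa


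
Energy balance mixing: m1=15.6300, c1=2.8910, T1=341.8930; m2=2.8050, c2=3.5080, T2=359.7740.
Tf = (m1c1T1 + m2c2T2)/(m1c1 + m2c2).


num = 18989.0445
den = 55.0263
Tf = 345.0905 K

345.0905 K


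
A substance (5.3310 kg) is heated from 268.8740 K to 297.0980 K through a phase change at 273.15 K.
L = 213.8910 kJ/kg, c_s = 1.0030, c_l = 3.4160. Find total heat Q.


Q1 (sensible, solid) = 5.3310 * 1.0030 * 4.2760 = 22.8637 kJ
Q2 (latent) = 5.3310 * 213.8910 = 1140.2529 kJ
Q3 (sensible, liquid) = 5.3310 * 3.4160 * 23.9480 = 436.1097 kJ
Q_total = 1599.2264 kJ

1599.2264 kJ


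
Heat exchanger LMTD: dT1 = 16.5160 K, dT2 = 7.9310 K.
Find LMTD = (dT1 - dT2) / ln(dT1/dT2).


dT1/dT2 = 2.0825
ln(dT1/dT2) = 0.7336
LMTD = 8.5850 / 0.7336 = 11.7034 K

11.7034 K


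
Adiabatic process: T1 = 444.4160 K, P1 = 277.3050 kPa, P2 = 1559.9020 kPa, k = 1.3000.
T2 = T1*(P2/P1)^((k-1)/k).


(k-1)/k = 0.2308
(P2/P1)^exp = 1.4897
T2 = 444.4160 * 1.4897 = 662.0623 K

662.0623 K


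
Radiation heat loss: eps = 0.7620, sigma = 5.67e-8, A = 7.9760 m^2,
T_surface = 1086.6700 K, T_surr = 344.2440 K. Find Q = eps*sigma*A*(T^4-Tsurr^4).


T^4 = 1.3944e+12
Tsurr^4 = 1.4043e+10
Q = 0.7620 * 5.67e-8 * 7.9760 * 1.3804e+12 = 475683.3061 W

475683.3061 W


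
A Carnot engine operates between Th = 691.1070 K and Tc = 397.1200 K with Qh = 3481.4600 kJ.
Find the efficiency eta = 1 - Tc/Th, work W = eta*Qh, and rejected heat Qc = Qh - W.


eta = 1 - 397.1200/691.1070 = 0.4254
W = 0.4254 * 3481.4600 = 1480.9631 kJ
Qc = 3481.4600 - 1480.9631 = 2000.4969 kJ

eta = 42.5386%, W = 1480.9631 kJ, Qc = 2000.4969 kJ


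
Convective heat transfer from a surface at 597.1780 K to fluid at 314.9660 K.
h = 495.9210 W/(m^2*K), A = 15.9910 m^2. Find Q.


dT = 282.2120 K
Q = 495.9210 * 15.9910 * 282.2120 = 2238018.1223 W

2238018.1223 W


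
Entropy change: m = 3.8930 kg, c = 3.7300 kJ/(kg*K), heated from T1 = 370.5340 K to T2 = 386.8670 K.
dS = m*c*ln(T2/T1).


T2/T1 = 1.0441
ln(T2/T1) = 0.0431
dS = 3.8930 * 3.7300 * 0.0431 = 0.6264 kJ/K

0.6264 kJ/K


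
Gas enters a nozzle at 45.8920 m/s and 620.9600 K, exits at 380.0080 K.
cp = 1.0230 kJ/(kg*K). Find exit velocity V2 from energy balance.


dT = 240.9520 K
2*cp*1000*dT = 492987.7920
V1^2 = 2106.0757
V2 = sqrt(495093.8677) = 703.6291 m/s

703.6291 m/s


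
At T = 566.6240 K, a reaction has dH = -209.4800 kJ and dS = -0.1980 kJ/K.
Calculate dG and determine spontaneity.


T*dS = 566.6240 * -0.1980 = -112.1916 kJ
dG = -209.4800 + 112.1916 = -97.2884 kJ (spontaneous)

dG = -97.2884 kJ, spontaneous


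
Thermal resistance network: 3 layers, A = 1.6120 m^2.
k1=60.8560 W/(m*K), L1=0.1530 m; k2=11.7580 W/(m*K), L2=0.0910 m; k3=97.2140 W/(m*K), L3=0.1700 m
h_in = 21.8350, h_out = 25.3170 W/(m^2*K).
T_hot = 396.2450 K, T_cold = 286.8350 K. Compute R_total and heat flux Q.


R_conv_in = 1/(21.8350*1.6120) = 0.0284
R_1 = 0.1530/(60.8560*1.6120) = 0.0016
R_2 = 0.0910/(11.7580*1.6120) = 0.0048
R_3 = 0.1700/(97.2140*1.6120) = 0.0011
R_conv_out = 1/(25.3170*1.6120) = 0.0245
R_total = 0.0604 K/W
Q = 109.4100 / 0.0604 = 1812.6406 W

R_total = 0.0604 K/W, Q = 1812.6406 W


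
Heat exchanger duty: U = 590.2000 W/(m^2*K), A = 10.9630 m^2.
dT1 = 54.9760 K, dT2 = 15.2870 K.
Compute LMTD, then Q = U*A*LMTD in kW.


LMTD = 31.0096 K
Q = 590.2000 * 10.9630 * 31.0096 = 200643.3617 W = 200.6434 kW

200.6434 kW


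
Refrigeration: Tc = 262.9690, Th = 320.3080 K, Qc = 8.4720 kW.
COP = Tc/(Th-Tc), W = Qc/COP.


COP = 262.9690 / 57.3390 = 4.5862
W = 8.4720 / 4.5862 = 1.8473 kW

COP = 4.5862, W = 1.8473 kW


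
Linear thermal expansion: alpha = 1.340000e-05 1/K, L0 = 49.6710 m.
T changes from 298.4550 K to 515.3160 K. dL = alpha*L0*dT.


dT = 216.8610 K
dL = 1.340000e-05 * 49.6710 * 216.8610 = 0.144341 m
L_final = 49.815341 m

dL = 0.144341 m


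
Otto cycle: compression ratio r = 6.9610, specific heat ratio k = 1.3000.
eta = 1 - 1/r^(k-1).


r^(k-1) = 1.7898
eta = 1 - 1/1.7898 = 0.4413 = 44.1274%

44.1274%


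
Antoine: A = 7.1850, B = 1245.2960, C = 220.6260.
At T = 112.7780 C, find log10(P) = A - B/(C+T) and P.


C+T = 333.4040
B/(C+T) = 3.7351
log10(P) = 7.1850 - 3.7351 = 3.4499
P = 10^3.4499 = 2817.7590 mmHg

2817.7590 mmHg


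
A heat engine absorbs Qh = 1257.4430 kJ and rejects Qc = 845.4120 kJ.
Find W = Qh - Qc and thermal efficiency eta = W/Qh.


W = 1257.4430 - 845.4120 = 412.0310 kJ
eta = 412.0310 / 1257.4430 = 0.3277 = 32.7674%

W = 412.0310 kJ, eta = 32.7674%


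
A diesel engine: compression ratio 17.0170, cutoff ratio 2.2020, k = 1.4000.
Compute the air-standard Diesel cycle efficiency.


r^(k-1) = 3.1071
rc^k = 3.0196
eta = 0.6137 = 61.3747%

61.3747%


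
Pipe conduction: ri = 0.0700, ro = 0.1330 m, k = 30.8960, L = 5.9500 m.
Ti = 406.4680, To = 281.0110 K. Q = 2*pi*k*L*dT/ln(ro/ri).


dT = 125.4570 K
ln(ro/ri) = 0.6419
Q = 2*pi*30.8960*5.9500*125.4570 / 0.6419 = 225765.6232 W

225765.6232 W


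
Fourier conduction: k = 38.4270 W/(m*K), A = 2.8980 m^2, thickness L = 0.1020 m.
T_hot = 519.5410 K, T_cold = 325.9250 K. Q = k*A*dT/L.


dT = 193.6160 K
Q = 38.4270 * 2.8980 * 193.6160 / 0.1020 = 211385.8601 W

211385.8601 W


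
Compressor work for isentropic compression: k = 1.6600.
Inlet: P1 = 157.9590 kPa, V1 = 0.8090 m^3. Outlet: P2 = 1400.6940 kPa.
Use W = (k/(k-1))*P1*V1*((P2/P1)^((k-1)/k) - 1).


(k-1)/k = 0.3976
(P2/P1)^exp = 2.3814
W = 2.5152 * 157.9590 * 0.8090 * (2.3814 - 1) = 443.9993 kJ

443.9993 kJ


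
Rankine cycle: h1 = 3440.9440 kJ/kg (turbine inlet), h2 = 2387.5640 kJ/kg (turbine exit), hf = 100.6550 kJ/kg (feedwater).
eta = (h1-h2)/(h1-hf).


W = 1053.3800 kJ/kg
Q_in = 3340.2890 kJ/kg
eta = 0.3154 = 31.5356%

eta = 31.5356%


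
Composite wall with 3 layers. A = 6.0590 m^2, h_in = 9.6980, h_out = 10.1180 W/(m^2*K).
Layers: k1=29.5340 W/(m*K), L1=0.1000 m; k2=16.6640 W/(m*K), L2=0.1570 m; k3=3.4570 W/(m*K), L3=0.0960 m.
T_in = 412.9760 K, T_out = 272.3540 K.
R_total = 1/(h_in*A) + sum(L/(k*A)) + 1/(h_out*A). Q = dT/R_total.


R_conv_in = 1/(9.6980*6.0590) = 0.0170
R_1 = 0.1000/(29.5340*6.0590) = 0.0006
R_2 = 0.1570/(16.6640*6.0590) = 0.0016
R_3 = 0.0960/(3.4570*6.0590) = 0.0046
R_conv_out = 1/(10.1180*6.0590) = 0.0163
R_total = 0.0400 K/W
Q = 140.6220 / 0.0400 = 3513.1585 W

R_total = 0.0400 K/W, Q = 3513.1585 W


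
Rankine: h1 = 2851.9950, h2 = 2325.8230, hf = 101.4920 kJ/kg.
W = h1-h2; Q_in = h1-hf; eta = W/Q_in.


W = 526.1720 kJ/kg
Q_in = 2750.5030 kJ/kg
eta = 0.1913 = 19.1300%

eta = 19.1300%


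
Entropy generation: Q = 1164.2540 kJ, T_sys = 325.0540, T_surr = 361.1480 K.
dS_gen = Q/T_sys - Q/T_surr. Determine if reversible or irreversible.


dS_sys = 1164.2540/325.0540 = 3.5817 kJ/K
dS_surr = -1164.2540/361.1480 = -3.2238 kJ/K
dS_gen = 3.5817 - 3.2238 = 0.3580 kJ/K (irreversible)

dS_gen = 0.3580 kJ/K, irreversible


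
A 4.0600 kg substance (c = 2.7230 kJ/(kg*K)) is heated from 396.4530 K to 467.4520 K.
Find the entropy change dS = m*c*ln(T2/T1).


T2/T1 = 1.1791
ln(T2/T1) = 0.1647
dS = 4.0600 * 2.7230 * 0.1647 = 1.8213 kJ/K

1.8213 kJ/K


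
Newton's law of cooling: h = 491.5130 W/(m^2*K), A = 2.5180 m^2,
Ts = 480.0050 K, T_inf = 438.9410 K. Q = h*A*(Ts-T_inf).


dT = 41.0640 K
Q = 491.5130 * 2.5180 * 41.0640 = 50822.0274 W

50822.0274 W


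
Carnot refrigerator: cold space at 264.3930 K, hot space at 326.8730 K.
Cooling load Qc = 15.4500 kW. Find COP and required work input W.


COP = 264.3930 / 62.4800 = 4.2316
W = 15.4500 / 4.2316 = 3.6511 kW

COP = 4.2316, W = 3.6511 kW


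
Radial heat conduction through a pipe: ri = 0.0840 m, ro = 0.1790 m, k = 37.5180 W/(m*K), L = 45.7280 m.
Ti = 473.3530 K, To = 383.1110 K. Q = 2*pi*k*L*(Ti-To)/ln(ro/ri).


dT = 90.2420 K
ln(ro/ri) = 0.7566
Q = 2*pi*37.5180*45.7280*90.2420 / 0.7566 = 1285765.9487 W

1285765.9487 W


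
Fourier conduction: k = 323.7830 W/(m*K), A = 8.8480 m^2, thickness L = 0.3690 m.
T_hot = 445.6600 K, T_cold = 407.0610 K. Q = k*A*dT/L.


dT = 38.5990 K
Q = 323.7830 * 8.8480 * 38.5990 / 0.3690 = 299673.8476 W

299673.8476 W


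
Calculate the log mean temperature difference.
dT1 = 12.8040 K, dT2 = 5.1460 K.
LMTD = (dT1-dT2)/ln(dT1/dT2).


dT1/dT2 = 2.4881
ln(dT1/dT2) = 0.9115
LMTD = 7.6580 / 0.9115 = 8.4012 K

8.4012 K


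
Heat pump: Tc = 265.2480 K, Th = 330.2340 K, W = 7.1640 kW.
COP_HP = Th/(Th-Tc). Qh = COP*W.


COP = 330.2340 / 64.9860 = 5.0816
Qh = 5.0816 * 7.1640 = 36.4047 kW

COP = 5.0816, Qh = 36.4047 kW


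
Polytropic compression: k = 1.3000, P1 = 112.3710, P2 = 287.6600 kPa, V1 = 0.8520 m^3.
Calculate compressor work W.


(k-1)/k = 0.2308
(P2/P1)^exp = 1.2422
W = 4.3333 * 112.3710 * 0.8520 * (1.2422 - 1) = 100.4994 kJ

100.4994 kJ


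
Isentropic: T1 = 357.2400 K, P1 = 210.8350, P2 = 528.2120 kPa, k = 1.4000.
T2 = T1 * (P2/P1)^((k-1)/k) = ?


(k-1)/k = 0.2857
(P2/P1)^exp = 1.3001
T2 = 357.2400 * 1.3001 = 464.4315 K

464.4315 K


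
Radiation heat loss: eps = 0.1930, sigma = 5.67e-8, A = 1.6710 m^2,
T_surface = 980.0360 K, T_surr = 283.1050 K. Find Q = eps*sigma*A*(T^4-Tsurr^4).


T^4 = 9.2250e+11
Tsurr^4 = 6.4238e+09
Q = 0.1930 * 5.67e-8 * 1.6710 * 9.1608e+11 = 16751.3643 W

16751.3643 W


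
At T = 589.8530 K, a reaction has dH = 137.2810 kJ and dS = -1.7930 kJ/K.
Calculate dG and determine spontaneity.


T*dS = 589.8530 * -1.7930 = -1057.6064 kJ
dG = 137.2810 + 1057.6064 = 1194.8874 kJ (non-spontaneous)

dG = 1194.8874 kJ, non-spontaneous


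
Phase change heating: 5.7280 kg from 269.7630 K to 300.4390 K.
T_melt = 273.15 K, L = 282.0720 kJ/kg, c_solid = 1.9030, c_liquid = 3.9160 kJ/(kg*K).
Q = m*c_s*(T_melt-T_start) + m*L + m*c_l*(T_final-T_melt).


Q1 (sensible, solid) = 5.7280 * 1.9030 * 3.3870 = 36.9196 kJ
Q2 (latent) = 5.7280 * 282.0720 = 1615.7084 kJ
Q3 (sensible, liquid) = 5.7280 * 3.9160 * 27.2890 = 612.1154 kJ
Q_total = 2264.7434 kJ

2264.7434 kJ


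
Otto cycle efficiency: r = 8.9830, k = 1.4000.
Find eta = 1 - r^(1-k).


r^(k-1) = 2.4064
eta = 1 - 1/2.4064 = 0.5844 = 58.4442%

58.4442%


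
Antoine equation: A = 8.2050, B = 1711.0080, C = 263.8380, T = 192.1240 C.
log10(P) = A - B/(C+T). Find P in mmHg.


C+T = 455.9620
B/(C+T) = 3.7525
log10(P) = 8.2050 - 3.7525 = 4.4525
P = 10^4.4525 = 28345.0197 mmHg

28345.0197 mmHg


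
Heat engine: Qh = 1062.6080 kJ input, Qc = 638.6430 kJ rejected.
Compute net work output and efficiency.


W = 1062.6080 - 638.6430 = 423.9650 kJ
eta = 423.9650 / 1062.6080 = 0.3990 = 39.8985%

W = 423.9650 kJ, eta = 39.8985%


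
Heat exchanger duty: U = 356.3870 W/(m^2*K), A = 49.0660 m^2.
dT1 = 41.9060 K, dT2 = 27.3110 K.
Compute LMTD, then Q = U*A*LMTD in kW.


LMTD = 34.0894 K
Q = 356.3870 * 49.0660 * 34.0894 = 596103.0546 W = 596.1031 kW

596.1031 kW


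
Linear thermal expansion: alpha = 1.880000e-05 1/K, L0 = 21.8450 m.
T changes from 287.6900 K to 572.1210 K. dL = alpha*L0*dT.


dT = 284.4310 K
dL = 1.880000e-05 * 21.8450 * 284.4310 = 0.116812 m
L_final = 21.961812 m

dL = 0.116812 m


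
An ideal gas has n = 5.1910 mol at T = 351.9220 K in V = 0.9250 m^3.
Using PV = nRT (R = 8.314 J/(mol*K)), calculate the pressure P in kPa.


P = nRT/V = 5.1910 * 8.314 * 351.9220 / 0.9250
= 15188.2405 / 0.9250 = 16419.7195 Pa = 16.4197 kPa

16.4197 kPa


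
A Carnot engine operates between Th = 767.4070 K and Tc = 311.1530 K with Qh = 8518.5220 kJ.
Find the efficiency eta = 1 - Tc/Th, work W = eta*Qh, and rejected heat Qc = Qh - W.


eta = 1 - 311.1530/767.4070 = 0.5945
W = 0.5945 * 8518.5220 = 5064.6003 kJ
Qc = 8518.5220 - 5064.6003 = 3453.9217 kJ

eta = 59.4540%, W = 5064.6003 kJ, Qc = 3453.9217 kJ


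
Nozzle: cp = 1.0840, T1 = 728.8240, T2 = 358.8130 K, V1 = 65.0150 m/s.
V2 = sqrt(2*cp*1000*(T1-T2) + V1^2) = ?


dT = 370.0110 K
2*cp*1000*dT = 802183.8480
V1^2 = 4226.9502
V2 = sqrt(806410.7982) = 898.0038 m/s

898.0038 m/s


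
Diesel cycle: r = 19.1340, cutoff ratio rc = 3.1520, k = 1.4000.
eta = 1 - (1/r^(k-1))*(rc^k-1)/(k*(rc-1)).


r^(k-1) = 3.2563
rc^k = 4.9891
eta = 0.5934 = 59.3388%

59.3388%


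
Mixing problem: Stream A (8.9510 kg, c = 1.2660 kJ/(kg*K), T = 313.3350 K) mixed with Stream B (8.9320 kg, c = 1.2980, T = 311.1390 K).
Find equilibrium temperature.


num = 7157.9650
den = 22.9257
Tf = 312.2245 K

312.2245 K


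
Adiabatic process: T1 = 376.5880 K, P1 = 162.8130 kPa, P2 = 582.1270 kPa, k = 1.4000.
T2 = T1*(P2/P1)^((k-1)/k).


(k-1)/k = 0.2857
(P2/P1)^exp = 1.4391
T2 = 376.5880 * 1.4391 = 541.9514 K

541.9514 K


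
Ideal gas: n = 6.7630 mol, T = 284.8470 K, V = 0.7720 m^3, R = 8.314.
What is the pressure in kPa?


P = nRT/V = 6.7630 * 8.314 * 284.8470 / 0.7720
= 16016.2580 / 0.7720 = 20746.4483 Pa = 20.7464 kPa

20.7464 kPa


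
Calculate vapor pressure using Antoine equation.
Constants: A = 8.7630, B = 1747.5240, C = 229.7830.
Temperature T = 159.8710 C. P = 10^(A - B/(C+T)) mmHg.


C+T = 389.6540
B/(C+T) = 4.4848
log10(P) = 8.7630 - 4.4848 = 4.2782
P = 10^4.2782 = 18975.3764 mmHg

18975.3764 mmHg


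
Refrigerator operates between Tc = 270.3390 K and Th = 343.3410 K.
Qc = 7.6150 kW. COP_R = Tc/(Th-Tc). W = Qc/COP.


COP = 270.3390 / 73.0020 = 3.7032
W = 7.6150 / 3.7032 = 2.0563 kW

COP = 3.7032, W = 2.0563 kW


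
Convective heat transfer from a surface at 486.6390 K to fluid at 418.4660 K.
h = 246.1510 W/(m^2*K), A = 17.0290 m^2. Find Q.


dT = 68.1730 K
Q = 246.1510 * 17.0290 * 68.1730 = 285761.1308 W

285761.1308 W


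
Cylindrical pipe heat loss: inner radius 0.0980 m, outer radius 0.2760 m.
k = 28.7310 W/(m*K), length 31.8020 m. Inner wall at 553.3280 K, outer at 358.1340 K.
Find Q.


dT = 195.1940 K
ln(ro/ri) = 1.0354
Q = 2*pi*28.7310*31.8020*195.1940 / 1.0354 = 1082254.3577 W

1082254.3577 W


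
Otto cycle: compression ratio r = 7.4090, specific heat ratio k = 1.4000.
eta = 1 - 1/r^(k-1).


r^(k-1) = 2.2279
eta = 1 - 1/2.2279 = 0.5512 = 55.1155%

55.1155%


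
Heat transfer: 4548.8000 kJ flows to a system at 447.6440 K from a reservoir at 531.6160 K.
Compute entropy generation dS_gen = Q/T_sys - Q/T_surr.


dS_sys = 4548.8000/447.6440 = 10.1616 kJ/K
dS_surr = -4548.8000/531.6160 = -8.5566 kJ/K
dS_gen = 10.1616 - 8.5566 = 1.6051 kJ/K (irreversible)

dS_gen = 1.6051 kJ/K, irreversible


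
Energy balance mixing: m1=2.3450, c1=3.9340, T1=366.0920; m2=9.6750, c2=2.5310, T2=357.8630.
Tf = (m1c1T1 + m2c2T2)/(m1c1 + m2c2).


num = 12140.4263
den = 33.7127
Tf = 360.1148 K

360.1148 K


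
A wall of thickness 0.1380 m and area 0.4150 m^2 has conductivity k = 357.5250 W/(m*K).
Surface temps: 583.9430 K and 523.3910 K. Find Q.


dT = 60.5520 K
Q = 357.5250 * 0.4150 * 60.5520 / 0.1380 = 65103.4372 W

65103.4372 W


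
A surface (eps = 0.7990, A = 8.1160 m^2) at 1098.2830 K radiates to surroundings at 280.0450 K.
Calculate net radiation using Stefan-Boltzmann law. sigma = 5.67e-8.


T^4 = 1.4550e+12
Tsurr^4 = 6.1505e+09
Q = 0.7990 * 5.67e-8 * 8.1160 * 1.4488e+12 = 532707.9460 W

532707.9460 W


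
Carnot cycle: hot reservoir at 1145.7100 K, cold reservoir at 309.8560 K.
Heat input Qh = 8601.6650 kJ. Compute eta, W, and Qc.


eta = 1 - 309.8560/1145.7100 = 0.7296
W = 0.7296 * 8601.6650 = 6275.3542 kJ
Qc = 8601.6650 - 6275.3542 = 2326.3108 kJ

eta = 72.9551%, W = 6275.3542 kJ, Qc = 2326.3108 kJ


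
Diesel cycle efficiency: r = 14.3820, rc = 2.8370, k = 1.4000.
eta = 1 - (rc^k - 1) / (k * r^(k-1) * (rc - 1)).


r^(k-1) = 2.9049
rc^k = 4.3053
eta = 0.5576 = 55.7569%

55.7569%


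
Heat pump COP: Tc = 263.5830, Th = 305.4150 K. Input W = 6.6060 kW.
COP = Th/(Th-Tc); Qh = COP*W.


COP = 305.4150 / 41.8320 = 7.3010
Qh = 7.3010 * 6.6060 = 48.2303 kW

COP = 7.3010, Qh = 48.2303 kW


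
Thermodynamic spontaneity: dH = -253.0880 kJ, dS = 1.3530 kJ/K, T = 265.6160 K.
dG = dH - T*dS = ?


T*dS = 265.6160 * 1.3530 = 359.3784 kJ
dG = -253.0880 - 359.3784 = -612.4664 kJ (spontaneous)

dG = -612.4664 kJ, spontaneous


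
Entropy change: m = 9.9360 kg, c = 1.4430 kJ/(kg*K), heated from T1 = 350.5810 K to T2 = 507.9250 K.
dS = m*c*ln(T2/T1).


T2/T1 = 1.4488
ln(T2/T1) = 0.3707
dS = 9.9360 * 1.4430 * 0.3707 = 5.3156 kJ/K

5.3156 kJ/K


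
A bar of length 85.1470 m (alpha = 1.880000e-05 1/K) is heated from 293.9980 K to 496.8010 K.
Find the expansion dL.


dT = 202.8030 K
dL = 1.880000e-05 * 85.1470 * 202.8030 = 0.324640 m
L_final = 85.471640 m

dL = 0.324640 m


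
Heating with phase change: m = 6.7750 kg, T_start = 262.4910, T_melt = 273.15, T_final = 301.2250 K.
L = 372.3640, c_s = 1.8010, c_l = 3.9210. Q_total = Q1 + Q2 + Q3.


Q1 (sensible, solid) = 6.7750 * 1.8010 * 10.6590 = 130.0587 kJ
Q2 (latent) = 6.7750 * 372.3640 = 2522.7661 kJ
Q3 (sensible, liquid) = 6.7750 * 3.9210 * 28.0750 = 745.8061 kJ
Q_total = 3398.6309 kJ

3398.6309 kJ


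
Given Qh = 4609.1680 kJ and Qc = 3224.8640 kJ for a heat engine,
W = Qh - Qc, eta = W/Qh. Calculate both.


W = 4609.1680 - 3224.8640 = 1384.3040 kJ
eta = 1384.3040 / 4609.1680 = 0.3003 = 30.0337%

W = 1384.3040 kJ, eta = 30.0337%


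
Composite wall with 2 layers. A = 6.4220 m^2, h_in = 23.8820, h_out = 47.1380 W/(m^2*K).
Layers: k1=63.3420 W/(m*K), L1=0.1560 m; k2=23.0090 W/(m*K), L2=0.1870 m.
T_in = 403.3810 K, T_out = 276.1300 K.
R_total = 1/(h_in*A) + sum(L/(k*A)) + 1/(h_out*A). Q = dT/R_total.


R_conv_in = 1/(23.8820*6.4220) = 0.0065
R_1 = 0.1560/(63.3420*6.4220) = 0.0004
R_2 = 0.1870/(23.0090*6.4220) = 0.0013
R_conv_out = 1/(47.1380*6.4220) = 0.0033
R_total = 0.0115 K/W
Q = 127.2510 / 0.0115 = 11091.7489 W

R_total = 0.0115 K/W, Q = 11091.7489 W


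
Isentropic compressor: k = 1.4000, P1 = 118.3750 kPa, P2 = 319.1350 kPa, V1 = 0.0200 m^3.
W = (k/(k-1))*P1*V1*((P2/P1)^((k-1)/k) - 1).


(k-1)/k = 0.2857
(P2/P1)^exp = 1.3276
W = 3.5000 * 118.3750 * 0.0200 * (1.3276 - 1) = 2.7144 kJ

2.7144 kJ


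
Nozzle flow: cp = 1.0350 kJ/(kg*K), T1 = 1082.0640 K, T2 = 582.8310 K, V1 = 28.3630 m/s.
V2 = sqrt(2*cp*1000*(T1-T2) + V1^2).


dT = 499.2330 K
2*cp*1000*dT = 1033412.3100
V1^2 = 804.4598
V2 = sqrt(1034216.7698) = 1016.9645 m/s

1016.9645 m/s


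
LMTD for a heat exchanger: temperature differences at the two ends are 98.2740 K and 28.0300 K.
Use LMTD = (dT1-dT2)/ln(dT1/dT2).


dT1/dT2 = 3.5060
ln(dT1/dT2) = 1.2545
LMTD = 70.2440 / 1.2545 = 55.9943 K

55.9943 K


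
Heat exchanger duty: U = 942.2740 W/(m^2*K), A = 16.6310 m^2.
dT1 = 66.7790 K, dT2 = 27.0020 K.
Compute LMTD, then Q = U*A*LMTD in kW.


LMTD = 43.9293 K
Q = 942.2740 * 16.6310 * 43.9293 = 688414.2110 W = 688.4142 kW

688.4142 kW


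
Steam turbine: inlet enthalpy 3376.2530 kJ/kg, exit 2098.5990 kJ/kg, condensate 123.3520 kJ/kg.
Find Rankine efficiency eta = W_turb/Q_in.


W = 1277.6540 kJ/kg
Q_in = 3252.9010 kJ/kg
eta = 0.3928 = 39.2774%

eta = 39.2774%


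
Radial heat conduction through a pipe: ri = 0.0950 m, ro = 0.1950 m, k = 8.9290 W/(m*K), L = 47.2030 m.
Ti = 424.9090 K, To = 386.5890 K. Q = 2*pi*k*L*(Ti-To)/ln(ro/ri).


dT = 38.3200 K
ln(ro/ri) = 0.7191
Q = 2*pi*8.9290*47.2030*38.3200 / 0.7191 = 141115.5312 W

141115.5312 W


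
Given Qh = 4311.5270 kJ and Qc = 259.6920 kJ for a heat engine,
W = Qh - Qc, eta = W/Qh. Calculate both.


W = 4311.5270 - 259.6920 = 4051.8350 kJ
eta = 4051.8350 / 4311.5270 = 0.9398 = 93.9768%

W = 4051.8350 kJ, eta = 93.9768%


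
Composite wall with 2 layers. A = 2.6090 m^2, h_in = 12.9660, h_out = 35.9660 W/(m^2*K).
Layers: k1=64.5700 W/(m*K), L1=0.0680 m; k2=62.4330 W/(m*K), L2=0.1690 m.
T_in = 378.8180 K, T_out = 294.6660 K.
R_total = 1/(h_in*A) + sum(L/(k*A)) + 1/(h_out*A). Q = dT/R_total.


R_conv_in = 1/(12.9660*2.6090) = 0.0296
R_1 = 0.0680/(64.5700*2.6090) = 0.0004
R_2 = 0.1690/(62.4330*2.6090) = 0.0010
R_conv_out = 1/(35.9660*2.6090) = 0.0107
R_total = 0.0417 K/W
Q = 84.1520 / 0.0417 = 2020.0101 W

R_total = 0.0417 K/W, Q = 2020.0101 W


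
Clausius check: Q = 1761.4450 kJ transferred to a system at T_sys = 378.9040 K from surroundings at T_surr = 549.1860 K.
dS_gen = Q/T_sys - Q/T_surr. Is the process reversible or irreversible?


dS_sys = 1761.4450/378.9040 = 4.6488 kJ/K
dS_surr = -1761.4450/549.1860 = -3.2074 kJ/K
dS_gen = 4.6488 - 3.2074 = 1.4414 kJ/K (irreversible)

dS_gen = 1.4414 kJ/K, irreversible


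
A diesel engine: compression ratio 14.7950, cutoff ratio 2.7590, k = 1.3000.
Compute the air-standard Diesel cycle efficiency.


r^(k-1) = 2.2441
rc^k = 3.7409
eta = 0.4659 = 46.5865%

46.5865%


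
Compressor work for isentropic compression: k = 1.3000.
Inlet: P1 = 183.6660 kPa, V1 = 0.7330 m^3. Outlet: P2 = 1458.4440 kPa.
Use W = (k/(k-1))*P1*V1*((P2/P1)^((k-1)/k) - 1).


(k-1)/k = 0.2308
(P2/P1)^exp = 1.6131
W = 4.3333 * 183.6660 * 0.7330 * (1.6131 - 1) = 357.6707 kJ

357.6707 kJ


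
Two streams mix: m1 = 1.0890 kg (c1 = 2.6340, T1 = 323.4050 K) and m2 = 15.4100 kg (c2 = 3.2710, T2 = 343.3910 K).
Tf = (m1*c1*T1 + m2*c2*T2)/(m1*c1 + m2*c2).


num = 18236.6678
den = 53.2745
Tf = 342.3149 K

342.3149 K


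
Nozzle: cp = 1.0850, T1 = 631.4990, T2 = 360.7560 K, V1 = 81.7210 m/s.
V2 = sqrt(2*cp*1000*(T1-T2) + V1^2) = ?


dT = 270.7430 K
2*cp*1000*dT = 587512.3100
V1^2 = 6678.3218
V2 = sqrt(594190.6318) = 770.8376 m/s

770.8376 m/s


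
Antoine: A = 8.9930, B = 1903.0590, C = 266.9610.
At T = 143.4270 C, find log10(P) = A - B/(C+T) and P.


C+T = 410.3880
B/(C+T) = 4.6372
log10(P) = 8.9930 - 4.6372 = 4.3558
P = 10^4.3558 = 22687.2092 mmHg

22687.2092 mmHg


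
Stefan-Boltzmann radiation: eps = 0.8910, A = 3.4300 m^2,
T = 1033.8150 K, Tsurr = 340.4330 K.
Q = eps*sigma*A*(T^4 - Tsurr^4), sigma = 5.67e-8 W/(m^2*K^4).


T^4 = 1.1423e+12
Tsurr^4 = 1.3432e+10
Q = 0.8910 * 5.67e-8 * 3.4300 * 1.1288e+12 = 195609.1867 W

195609.1867 W


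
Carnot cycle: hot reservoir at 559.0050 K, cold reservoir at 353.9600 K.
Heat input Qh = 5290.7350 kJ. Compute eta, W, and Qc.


eta = 1 - 353.9600/559.0050 = 0.3668
W = 0.3668 * 5290.7350 = 1940.6602 kJ
Qc = 5290.7350 - 1940.6602 = 3350.0748 kJ

eta = 36.6804%, W = 1940.6602 kJ, Qc = 3350.0748 kJ


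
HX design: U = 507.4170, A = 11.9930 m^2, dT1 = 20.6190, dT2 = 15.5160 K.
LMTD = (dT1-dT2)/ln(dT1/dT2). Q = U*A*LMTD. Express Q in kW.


LMTD = 17.9467 K
Q = 507.4170 * 11.9930 * 17.9467 = 109214.0659 W = 109.2141 kW

109.2141 kW


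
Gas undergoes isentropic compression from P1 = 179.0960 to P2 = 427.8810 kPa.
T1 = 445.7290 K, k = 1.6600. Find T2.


(k-1)/k = 0.3976
(P2/P1)^exp = 1.4138
T2 = 445.7290 * 1.4138 = 630.1651 K

630.1651 K


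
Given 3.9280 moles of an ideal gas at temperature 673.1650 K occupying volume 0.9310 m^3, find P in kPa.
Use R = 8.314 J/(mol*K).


P = nRT/V = 3.9280 * 8.314 * 673.1650 / 0.9310
= 21983.8133 / 0.9310 = 23613.1185 Pa = 23.6131 kPa

23.6131 kPa


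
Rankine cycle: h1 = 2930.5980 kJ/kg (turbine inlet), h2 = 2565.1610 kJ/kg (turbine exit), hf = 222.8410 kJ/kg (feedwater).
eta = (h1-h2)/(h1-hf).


W = 365.4370 kJ/kg
Q_in = 2707.7570 kJ/kg
eta = 0.1350 = 13.4959%

eta = 13.4959%


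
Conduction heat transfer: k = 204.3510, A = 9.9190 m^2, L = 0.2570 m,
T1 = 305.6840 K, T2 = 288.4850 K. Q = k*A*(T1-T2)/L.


dT = 17.1990 K
Q = 204.3510 * 9.9190 * 17.1990 / 0.2570 = 135648.4172 W

135648.4172 W


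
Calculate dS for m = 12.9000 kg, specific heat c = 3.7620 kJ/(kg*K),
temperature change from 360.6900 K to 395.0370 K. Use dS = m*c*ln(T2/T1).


T2/T1 = 1.0952
ln(T2/T1) = 0.0910
dS = 12.9000 * 3.7620 * 0.0910 = 4.4143 kJ/K

4.4143 kJ/K


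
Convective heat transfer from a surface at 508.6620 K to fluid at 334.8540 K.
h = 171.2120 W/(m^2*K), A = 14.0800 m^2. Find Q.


dT = 173.8080 K
Q = 171.2120 * 14.0800 * 173.8080 = 418992.8554 W

418992.8554 W


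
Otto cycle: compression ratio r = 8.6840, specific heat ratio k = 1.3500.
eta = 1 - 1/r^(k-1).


r^(k-1) = 2.1308
eta = 1 - 1/2.1308 = 0.5307 = 53.0703%

53.0703%


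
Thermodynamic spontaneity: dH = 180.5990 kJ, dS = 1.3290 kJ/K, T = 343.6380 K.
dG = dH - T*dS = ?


T*dS = 343.6380 * 1.3290 = 456.6949 kJ
dG = 180.5990 - 456.6949 = -276.0959 kJ (spontaneous)

dG = -276.0959 kJ, spontaneous


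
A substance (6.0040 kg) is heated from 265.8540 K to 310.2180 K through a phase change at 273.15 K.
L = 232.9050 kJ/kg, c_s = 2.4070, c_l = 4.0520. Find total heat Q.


Q1 (sensible, solid) = 6.0040 * 2.4070 * 7.2960 = 105.4391 kJ
Q2 (latent) = 6.0040 * 232.9050 = 1398.3616 kJ
Q3 (sensible, liquid) = 6.0040 * 4.0520 * 37.0680 = 901.7980 kJ
Q_total = 2405.5987 kJ

2405.5987 kJ


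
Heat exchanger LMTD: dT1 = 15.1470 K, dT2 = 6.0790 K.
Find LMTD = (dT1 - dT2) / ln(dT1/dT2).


dT1/dT2 = 2.4917
ln(dT1/dT2) = 0.9130
LMTD = 9.0680 / 0.9130 = 9.9325 K

9.9325 K


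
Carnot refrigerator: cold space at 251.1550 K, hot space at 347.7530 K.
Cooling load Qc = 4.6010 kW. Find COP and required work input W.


COP = 251.1550 / 96.5980 = 2.6000
W = 4.6010 / 2.6000 = 1.7696 kW

COP = 2.6000, W = 1.7696 kW


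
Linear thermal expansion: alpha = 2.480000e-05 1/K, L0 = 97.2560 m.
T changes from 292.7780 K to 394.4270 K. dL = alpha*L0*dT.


dT = 101.6490 K
dL = 2.480000e-05 * 97.2560 * 101.6490 = 0.245172 m
L_final = 97.501172 m

dL = 0.245172 m


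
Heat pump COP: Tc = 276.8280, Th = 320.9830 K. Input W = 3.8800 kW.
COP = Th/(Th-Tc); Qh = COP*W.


COP = 320.9830 / 44.1550 = 7.2695
Qh = 7.2695 * 3.8800 = 28.2055 kW

COP = 7.2695, Qh = 28.2055 kW


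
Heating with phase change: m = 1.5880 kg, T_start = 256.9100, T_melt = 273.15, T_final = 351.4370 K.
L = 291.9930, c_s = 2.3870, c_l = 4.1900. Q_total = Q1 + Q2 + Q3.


Q1 (sensible, solid) = 1.5880 * 2.3870 * 16.2400 = 61.5586 kJ
Q2 (latent) = 1.5880 * 291.9930 = 463.6849 kJ
Q3 (sensible, liquid) = 1.5880 * 4.1900 * 78.2870 = 520.8998 kJ
Q_total = 1046.1433 kJ

1046.1433 kJ


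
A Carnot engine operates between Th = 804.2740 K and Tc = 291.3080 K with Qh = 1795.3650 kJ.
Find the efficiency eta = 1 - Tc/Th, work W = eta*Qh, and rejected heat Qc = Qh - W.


eta = 1 - 291.3080/804.2740 = 0.6378
W = 0.6378 * 1795.3650 = 1145.0839 kJ
Qc = 1795.3650 - 1145.0839 = 650.2811 kJ

eta = 63.7800%, W = 1145.0839 kJ, Qc = 650.2811 kJ


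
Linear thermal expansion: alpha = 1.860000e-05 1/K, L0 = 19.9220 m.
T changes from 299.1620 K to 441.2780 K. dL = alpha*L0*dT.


dT = 142.1160 K
dL = 1.860000e-05 * 19.9220 * 142.1160 = 0.052661 m
L_final = 19.974661 m

dL = 0.052661 m


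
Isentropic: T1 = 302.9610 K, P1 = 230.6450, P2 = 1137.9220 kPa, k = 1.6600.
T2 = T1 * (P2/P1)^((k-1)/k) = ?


(k-1)/k = 0.3976
(P2/P1)^exp = 1.8862
T2 = 302.9610 * 1.8862 = 571.4573 K

571.4573 K


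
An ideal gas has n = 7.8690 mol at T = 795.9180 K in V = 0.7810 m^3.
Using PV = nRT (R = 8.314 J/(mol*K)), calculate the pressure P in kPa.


P = nRT/V = 7.8690 * 8.314 * 795.9180 / 0.7810
= 52071.2367 / 0.7810 = 66672.5181 Pa = 66.6725 kPa

66.6725 kPa


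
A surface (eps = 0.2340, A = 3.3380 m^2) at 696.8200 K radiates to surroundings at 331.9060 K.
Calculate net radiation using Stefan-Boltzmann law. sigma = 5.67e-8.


T^4 = 2.3577e+11
Tsurr^4 = 1.2136e+10
Q = 0.2340 * 5.67e-8 * 3.3380 * 2.2363e+11 = 9904.1556 W

9904.1556 W


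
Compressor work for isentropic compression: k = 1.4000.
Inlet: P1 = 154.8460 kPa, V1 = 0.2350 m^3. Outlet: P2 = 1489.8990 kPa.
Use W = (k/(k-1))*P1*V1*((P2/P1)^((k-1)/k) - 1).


(k-1)/k = 0.2857
(P2/P1)^exp = 1.9095
W = 3.5000 * 154.8460 * 0.2350 * (1.9095 - 1) = 115.8408 kJ

115.8408 kJ


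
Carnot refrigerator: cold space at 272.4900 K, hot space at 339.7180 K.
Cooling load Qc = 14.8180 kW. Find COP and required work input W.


COP = 272.4900 / 67.2280 = 4.0532
W = 14.8180 / 4.0532 = 3.6559 kW

COP = 4.0532, W = 3.6559 kW


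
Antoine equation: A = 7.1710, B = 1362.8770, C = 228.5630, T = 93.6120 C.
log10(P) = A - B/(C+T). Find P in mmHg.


C+T = 322.1750
B/(C+T) = 4.2302
log10(P) = 7.1710 - 4.2302 = 2.9408
P = 10^2.9408 = 872.4926 mmHg

872.4926 mmHg


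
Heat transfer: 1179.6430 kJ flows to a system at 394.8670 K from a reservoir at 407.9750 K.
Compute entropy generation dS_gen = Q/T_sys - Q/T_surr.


dS_sys = 1179.6430/394.8670 = 2.9874 kJ/K
dS_surr = -1179.6430/407.9750 = -2.8915 kJ/K
dS_gen = 2.9874 - 2.8915 = 0.0960 kJ/K (irreversible)

dS_gen = 0.0960 kJ/K, irreversible


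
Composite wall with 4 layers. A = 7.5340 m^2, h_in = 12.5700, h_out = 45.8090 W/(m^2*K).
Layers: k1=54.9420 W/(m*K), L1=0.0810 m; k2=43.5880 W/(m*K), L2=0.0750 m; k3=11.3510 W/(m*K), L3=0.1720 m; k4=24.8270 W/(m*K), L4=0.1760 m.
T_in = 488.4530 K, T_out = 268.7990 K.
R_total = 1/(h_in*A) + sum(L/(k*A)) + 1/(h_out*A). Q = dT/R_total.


R_conv_in = 1/(12.5700*7.5340) = 0.0106
R_1 = 0.0810/(54.9420*7.5340) = 0.0002
R_2 = 0.0750/(43.5880*7.5340) = 0.0002
R_3 = 0.1720/(11.3510*7.5340) = 0.0020
R_4 = 0.1760/(24.8270*7.5340) = 0.0009
R_conv_out = 1/(45.8090*7.5340) = 0.0029
R_total = 0.0168 K/W
Q = 219.6540 / 0.0168 = 13048.8782 W

R_total = 0.0168 K/W, Q = 13048.8782 W


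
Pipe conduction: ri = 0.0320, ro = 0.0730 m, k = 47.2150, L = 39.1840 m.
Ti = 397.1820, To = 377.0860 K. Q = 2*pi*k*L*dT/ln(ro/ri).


dT = 20.0960 K
ln(ro/ri) = 0.8247
Q = 2*pi*47.2150*39.1840*20.0960 / 0.8247 = 283249.9633 W

283249.9633 W


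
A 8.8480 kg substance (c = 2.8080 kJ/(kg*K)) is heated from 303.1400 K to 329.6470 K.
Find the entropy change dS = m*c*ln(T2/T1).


T2/T1 = 1.0874
ln(T2/T1) = 0.0838
dS = 8.8480 * 2.8080 * 0.0838 = 2.0827 kJ/K

2.0827 kJ/K


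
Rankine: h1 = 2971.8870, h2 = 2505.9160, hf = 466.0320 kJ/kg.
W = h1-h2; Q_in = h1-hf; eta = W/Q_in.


W = 465.9710 kJ/kg
Q_in = 2505.8550 kJ/kg
eta = 0.1860 = 18.5953%

eta = 18.5953%


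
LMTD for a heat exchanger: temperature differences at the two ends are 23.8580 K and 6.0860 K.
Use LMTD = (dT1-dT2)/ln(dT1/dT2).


dT1/dT2 = 3.9201
ln(dT1/dT2) = 1.3661
LMTD = 17.7720 / 1.3661 = 13.0090 K

13.0090 K


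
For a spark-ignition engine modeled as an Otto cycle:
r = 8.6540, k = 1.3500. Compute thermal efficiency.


r^(k-1) = 2.1283
eta = 1 - 1/2.1283 = 0.5301 = 53.0134%

53.0134%


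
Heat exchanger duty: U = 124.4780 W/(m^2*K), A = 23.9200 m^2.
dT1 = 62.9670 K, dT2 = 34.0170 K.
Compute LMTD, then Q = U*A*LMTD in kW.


LMTD = 47.0158 K
Q = 124.4780 * 23.9200 * 47.0158 = 139990.2073 W = 139.9902 kW

139.9902 kW


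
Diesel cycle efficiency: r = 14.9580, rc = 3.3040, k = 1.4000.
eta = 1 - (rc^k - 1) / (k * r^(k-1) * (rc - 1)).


r^(k-1) = 2.9509
rc^k = 5.3291
eta = 0.5452 = 54.5179%

54.5179%


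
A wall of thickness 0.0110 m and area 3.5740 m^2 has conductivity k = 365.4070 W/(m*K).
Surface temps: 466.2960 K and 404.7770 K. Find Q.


dT = 61.5190 K
Q = 365.4070 * 3.5740 * 61.5190 / 0.0110 = 7303785.2122 W

7303785.2122 W


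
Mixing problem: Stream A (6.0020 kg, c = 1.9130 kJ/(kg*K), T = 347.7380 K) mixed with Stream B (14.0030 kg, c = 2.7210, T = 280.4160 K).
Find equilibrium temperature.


num = 14677.1233
den = 49.5840
Tf = 296.0053 K

296.0053 K


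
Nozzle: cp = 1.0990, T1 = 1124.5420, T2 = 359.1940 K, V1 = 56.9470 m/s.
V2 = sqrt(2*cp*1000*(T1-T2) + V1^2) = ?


dT = 765.3480 K
2*cp*1000*dT = 1682234.9040
V1^2 = 3242.9608
V2 = sqrt(1685477.8648) = 1298.2596 m/s

1298.2596 m/s


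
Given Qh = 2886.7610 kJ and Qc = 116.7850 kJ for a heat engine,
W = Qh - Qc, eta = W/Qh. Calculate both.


W = 2886.7610 - 116.7850 = 2769.9760 kJ
eta = 2769.9760 / 2886.7610 = 0.9595 = 95.9545%

W = 2769.9760 kJ, eta = 95.9545%


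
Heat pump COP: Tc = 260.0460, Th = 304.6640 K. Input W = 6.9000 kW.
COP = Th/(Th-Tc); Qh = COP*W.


COP = 304.6640 / 44.6180 = 6.8283
Qh = 6.8283 * 6.9000 = 47.1151 kW

COP = 6.8283, Qh = 47.1151 kW


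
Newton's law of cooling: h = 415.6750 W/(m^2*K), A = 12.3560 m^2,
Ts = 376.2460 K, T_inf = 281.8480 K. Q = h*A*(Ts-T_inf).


dT = 94.3980 K
Q = 415.6750 * 12.3560 * 94.3980 = 484835.7082 W

484835.7082 W


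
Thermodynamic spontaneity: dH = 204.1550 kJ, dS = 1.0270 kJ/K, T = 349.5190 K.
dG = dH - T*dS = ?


T*dS = 349.5190 * 1.0270 = 358.9560 kJ
dG = 204.1550 - 358.9560 = -154.8010 kJ (spontaneous)

dG = -154.8010 kJ, spontaneous


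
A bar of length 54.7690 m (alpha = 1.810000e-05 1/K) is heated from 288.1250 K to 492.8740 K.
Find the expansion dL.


dT = 204.7490 K
dL = 1.810000e-05 * 54.7690 * 204.7490 = 0.202972 m
L_final = 54.971972 m

dL = 0.202972 m


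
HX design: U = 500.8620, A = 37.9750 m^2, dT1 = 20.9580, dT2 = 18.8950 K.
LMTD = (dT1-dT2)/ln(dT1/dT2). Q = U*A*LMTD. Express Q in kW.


LMTD = 19.9087 K
Q = 500.8620 * 37.9750 * 19.9087 = 378667.9257 W = 378.6679 kW

378.6679 kW


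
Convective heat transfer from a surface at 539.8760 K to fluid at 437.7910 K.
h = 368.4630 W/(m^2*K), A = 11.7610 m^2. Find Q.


dT = 102.0850 K
Q = 368.4630 * 11.7610 * 102.0850 = 442384.6679 W

442384.6679 W


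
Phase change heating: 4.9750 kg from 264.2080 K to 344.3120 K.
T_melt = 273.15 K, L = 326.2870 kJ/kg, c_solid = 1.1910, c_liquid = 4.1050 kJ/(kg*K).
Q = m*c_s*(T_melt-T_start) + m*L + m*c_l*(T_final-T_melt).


Q1 (sensible, solid) = 4.9750 * 1.1910 * 8.9420 = 52.9834 kJ
Q2 (latent) = 4.9750 * 326.2870 = 1623.2778 kJ
Q3 (sensible, liquid) = 4.9750 * 4.1050 * 71.1620 = 1453.2970 kJ
Q_total = 3129.5582 kJ

3129.5582 kJ


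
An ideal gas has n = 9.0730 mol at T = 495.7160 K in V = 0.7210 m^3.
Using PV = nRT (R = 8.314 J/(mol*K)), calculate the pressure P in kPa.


P = nRT/V = 9.0730 * 8.314 * 495.7160 / 0.7210
= 37393.3064 / 0.7210 = 51863.1156 Pa = 51.8631 kPa

51.8631 kPa


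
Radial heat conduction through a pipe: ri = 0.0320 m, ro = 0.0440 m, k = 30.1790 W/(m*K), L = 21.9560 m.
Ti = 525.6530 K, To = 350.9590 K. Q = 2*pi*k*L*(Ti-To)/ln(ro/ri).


dT = 174.6940 K
ln(ro/ri) = 0.3185
Q = 2*pi*30.1790*21.9560*174.6940 / 0.3185 = 2283860.5508 W

2283860.5508 W


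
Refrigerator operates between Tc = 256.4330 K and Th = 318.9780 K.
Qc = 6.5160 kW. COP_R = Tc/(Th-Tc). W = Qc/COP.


COP = 256.4330 / 62.5450 = 4.1000
W = 6.5160 / 4.1000 = 1.5893 kW

COP = 4.1000, W = 1.5893 kW


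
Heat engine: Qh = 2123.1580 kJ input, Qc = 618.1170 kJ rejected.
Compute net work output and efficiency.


W = 2123.1580 - 618.1170 = 1505.0410 kJ
eta = 1505.0410 / 2123.1580 = 0.7089 = 70.8869%

W = 1505.0410 kJ, eta = 70.8869%


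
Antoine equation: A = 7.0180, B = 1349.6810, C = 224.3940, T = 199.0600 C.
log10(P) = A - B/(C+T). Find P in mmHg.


C+T = 423.4540
B/(C+T) = 3.1873
log10(P) = 7.0180 - 3.1873 = 3.8307
P = 10^3.8307 = 6771.5124 mmHg

6771.5124 mmHg


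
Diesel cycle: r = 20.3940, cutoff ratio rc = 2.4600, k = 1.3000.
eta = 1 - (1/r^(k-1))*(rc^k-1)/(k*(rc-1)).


r^(k-1) = 2.4709
rc^k = 3.2227
eta = 0.5261 = 52.6055%

52.6055%


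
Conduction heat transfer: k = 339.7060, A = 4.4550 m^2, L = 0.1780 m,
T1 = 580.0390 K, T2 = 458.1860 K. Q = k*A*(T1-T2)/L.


dT = 121.8530 K
Q = 339.7060 * 4.4550 * 121.8530 / 0.1780 = 1036017.6387 W

1036017.6387 W
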